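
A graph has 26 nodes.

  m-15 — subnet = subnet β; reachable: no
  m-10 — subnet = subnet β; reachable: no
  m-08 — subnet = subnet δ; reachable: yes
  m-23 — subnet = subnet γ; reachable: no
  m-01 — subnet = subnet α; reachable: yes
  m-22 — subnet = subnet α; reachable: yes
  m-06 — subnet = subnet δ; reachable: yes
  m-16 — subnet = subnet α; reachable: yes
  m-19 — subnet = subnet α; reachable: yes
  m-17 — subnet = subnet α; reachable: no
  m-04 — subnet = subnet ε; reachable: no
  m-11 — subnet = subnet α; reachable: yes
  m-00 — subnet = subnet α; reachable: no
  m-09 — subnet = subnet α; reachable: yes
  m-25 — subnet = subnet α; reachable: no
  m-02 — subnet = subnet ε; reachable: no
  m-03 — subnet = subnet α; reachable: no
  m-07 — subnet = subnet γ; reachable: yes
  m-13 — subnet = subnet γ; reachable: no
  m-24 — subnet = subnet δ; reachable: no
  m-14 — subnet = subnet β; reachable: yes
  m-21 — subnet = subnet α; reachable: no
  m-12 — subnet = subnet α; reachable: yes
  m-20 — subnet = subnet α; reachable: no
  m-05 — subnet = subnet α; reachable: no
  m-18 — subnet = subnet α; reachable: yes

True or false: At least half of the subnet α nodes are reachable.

True

The determiner here denotes the relation: |A ∩ B| ≥ |A ∖ B|.
|A| = 15, |A ∩ B| = 8, |A ∖ B| = 7.
8 > 7, so the statement is true.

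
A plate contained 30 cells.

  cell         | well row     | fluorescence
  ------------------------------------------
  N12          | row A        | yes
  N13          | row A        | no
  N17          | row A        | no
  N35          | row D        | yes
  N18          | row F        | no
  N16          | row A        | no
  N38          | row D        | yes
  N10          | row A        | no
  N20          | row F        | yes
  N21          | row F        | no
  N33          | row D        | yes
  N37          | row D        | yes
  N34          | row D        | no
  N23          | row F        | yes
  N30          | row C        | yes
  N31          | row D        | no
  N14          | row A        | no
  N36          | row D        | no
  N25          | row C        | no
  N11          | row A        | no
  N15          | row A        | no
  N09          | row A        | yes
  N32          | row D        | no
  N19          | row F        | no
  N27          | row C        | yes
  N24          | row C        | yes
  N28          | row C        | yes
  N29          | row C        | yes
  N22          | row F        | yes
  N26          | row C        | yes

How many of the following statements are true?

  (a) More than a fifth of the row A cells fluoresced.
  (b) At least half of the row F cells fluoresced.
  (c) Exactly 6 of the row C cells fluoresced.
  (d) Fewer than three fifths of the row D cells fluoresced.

4

(a) row A: |A| = 9, |A ∩ B| = 2; needs |A ∩ B| / |A| > 1/5 — true.
(b) row F: |A| = 6, |A ∩ B| = 3; needs |A ∩ B| ≥ |A ∖ B| — true.
(c) row C: |A| = 7, |A ∩ B| = 6; needs |A ∩ B| = 6 — true.
(d) row D: |A| = 8, |A ∩ B| = 4; needs |A ∩ B| / |A| < 3/5 — true.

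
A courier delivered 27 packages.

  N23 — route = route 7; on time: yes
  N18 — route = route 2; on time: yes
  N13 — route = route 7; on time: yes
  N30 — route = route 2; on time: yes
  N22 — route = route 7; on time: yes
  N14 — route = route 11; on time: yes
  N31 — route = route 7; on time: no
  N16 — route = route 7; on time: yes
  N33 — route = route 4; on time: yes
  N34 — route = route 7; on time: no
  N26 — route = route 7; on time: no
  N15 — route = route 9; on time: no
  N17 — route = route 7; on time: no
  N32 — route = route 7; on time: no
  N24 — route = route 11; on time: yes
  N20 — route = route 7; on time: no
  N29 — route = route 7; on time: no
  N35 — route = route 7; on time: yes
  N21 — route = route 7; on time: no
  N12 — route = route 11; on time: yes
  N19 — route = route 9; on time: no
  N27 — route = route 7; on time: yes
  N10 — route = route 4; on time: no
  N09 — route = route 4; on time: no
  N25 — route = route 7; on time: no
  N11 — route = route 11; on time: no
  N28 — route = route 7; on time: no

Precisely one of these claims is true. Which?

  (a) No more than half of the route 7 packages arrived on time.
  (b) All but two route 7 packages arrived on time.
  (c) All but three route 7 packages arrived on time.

(a)

|A| = 16, |A ∩ B| = 6, |A ∖ B| = 10.
(a) requires |A ∩ B| ≤ |A ∖ B|: true.
(b) requires |A ∖ B| = 2: false.
(c) requires |A ∖ B| = 3: false.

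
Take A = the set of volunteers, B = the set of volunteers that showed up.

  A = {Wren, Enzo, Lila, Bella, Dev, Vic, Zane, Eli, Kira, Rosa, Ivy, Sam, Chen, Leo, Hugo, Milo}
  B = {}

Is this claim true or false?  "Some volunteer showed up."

'Some volunteer showed up' holds iff A ∩ B ≠ ∅ (|A ∩ B| ≥ 1).
|A| = 16, |A ∩ B| = 0, |A ∖ B| = 16.
So the statement is false.

False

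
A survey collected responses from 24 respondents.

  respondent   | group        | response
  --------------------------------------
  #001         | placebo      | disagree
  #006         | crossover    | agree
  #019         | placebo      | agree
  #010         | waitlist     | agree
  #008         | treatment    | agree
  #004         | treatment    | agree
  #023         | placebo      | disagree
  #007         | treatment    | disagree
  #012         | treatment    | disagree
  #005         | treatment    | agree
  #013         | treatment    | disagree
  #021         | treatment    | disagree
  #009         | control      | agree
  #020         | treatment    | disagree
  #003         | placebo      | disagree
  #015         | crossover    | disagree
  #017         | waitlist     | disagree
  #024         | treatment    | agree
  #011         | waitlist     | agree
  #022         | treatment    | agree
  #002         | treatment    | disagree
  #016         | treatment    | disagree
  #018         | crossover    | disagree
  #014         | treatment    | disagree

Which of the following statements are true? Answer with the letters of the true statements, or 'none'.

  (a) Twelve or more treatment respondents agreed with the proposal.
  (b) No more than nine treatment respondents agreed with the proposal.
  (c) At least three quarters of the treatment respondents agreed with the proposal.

|A| = 13, |A ∩ B| = 5, |A ∖ B| = 8.
(a) |A ∩ B| ≥ 12: fails.
(b) |A ∩ B| ≤ 9: holds.
(c) |A ∩ B| / |A| ≥ 3/4: fails.

(b)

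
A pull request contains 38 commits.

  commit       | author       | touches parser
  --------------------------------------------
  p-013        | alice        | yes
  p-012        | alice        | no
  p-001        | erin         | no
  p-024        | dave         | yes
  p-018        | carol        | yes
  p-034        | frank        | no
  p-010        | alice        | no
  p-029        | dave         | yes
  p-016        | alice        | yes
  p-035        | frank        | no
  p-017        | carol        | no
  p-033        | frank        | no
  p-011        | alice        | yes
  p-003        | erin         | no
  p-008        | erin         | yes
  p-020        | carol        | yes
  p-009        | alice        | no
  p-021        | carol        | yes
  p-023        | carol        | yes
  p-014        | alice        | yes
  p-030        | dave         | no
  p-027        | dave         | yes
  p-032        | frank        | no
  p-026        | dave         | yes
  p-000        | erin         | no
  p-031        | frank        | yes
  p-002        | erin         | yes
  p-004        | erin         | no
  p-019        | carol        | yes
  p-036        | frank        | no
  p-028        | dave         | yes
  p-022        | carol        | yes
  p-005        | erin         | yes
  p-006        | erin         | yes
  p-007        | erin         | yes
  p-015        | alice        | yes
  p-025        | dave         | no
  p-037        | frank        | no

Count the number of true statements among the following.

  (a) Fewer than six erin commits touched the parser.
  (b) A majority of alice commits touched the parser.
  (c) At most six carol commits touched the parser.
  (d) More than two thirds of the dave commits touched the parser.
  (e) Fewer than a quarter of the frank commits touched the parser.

(a) erin: |A| = 9, |A ∩ B| = 5; needs |A ∩ B| < 6 — true.
(b) alice: |A| = 8, |A ∩ B| = 5; needs |A ∩ B| > |A ∖ B| — true.
(c) carol: |A| = 7, |A ∩ B| = 6; needs |A ∩ B| ≤ 6 — true.
(d) dave: |A| = 7, |A ∩ B| = 5; needs |A ∩ B| / |A| > 2/3 — true.
(e) frank: |A| = 7, |A ∩ B| = 1; needs |A ∩ B| / |A| < 1/4 — true.

5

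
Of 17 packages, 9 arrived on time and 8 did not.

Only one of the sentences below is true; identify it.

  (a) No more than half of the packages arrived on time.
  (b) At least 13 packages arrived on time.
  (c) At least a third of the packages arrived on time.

(c)

|A| = 17, |A ∩ B| = 9, |A ∖ B| = 8.
(a) requires |A ∩ B| ≤ |A ∖ B|: false.
(b) requires |A ∩ B| ≥ 13: false.
(c) requires |A ∩ B| / |A| ≥ 1/3: true.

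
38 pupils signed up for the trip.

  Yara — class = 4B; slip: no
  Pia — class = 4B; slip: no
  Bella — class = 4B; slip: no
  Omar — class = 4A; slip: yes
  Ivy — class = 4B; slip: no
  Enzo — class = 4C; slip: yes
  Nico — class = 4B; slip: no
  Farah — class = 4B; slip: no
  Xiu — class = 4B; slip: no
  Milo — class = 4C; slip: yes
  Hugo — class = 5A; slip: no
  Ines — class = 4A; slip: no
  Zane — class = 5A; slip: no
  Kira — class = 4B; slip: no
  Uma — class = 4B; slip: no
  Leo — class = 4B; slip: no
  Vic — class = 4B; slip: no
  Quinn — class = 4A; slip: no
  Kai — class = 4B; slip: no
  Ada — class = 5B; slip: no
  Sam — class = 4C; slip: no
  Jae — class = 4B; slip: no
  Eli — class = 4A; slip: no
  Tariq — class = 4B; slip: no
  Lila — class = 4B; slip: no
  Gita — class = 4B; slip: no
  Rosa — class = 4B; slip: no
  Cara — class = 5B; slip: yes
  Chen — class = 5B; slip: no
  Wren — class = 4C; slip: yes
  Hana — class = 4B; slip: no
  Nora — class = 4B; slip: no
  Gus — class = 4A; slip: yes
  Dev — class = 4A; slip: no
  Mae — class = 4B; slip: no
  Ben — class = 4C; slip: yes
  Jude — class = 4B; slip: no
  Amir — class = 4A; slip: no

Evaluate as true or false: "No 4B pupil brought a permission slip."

Truth condition: A ∩ B = ∅ (|A ∩ B| = 0).
|A| = 21, |A ∩ B| = 0, |A ∖ B| = 21.
So the statement is true.

True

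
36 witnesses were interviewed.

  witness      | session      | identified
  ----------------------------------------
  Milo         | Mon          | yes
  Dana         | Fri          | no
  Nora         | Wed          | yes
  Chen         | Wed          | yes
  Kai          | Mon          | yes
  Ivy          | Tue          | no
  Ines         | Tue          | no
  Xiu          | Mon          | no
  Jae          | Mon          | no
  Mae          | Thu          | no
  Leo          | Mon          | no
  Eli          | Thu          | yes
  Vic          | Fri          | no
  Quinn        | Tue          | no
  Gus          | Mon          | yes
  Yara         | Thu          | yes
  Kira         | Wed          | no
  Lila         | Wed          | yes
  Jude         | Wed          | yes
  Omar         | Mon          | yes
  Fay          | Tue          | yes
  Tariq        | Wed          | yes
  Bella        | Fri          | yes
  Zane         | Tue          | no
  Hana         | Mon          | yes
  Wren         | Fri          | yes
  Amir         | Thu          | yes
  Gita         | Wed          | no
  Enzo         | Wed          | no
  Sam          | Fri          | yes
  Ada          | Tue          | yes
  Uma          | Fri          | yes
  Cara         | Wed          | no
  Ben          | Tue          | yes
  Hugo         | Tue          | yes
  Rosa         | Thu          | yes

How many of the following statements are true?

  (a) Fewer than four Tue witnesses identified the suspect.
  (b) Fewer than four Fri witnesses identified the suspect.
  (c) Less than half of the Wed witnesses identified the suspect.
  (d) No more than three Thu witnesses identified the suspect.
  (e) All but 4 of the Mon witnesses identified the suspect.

(a) Tue: |A| = 8, |A ∩ B| = 4; needs |A ∩ B| < 4 — false.
(b) Fri: |A| = 6, |A ∩ B| = 4; needs |A ∩ B| < 4 — false.
(c) Wed: |A| = 9, |A ∩ B| = 5; needs |A ∩ B| < |A ∖ B| — false.
(d) Thu: |A| = 5, |A ∩ B| = 4; needs |A ∩ B| ≤ 3 — false.
(e) Mon: |A| = 8, |A ∩ B| = 5; needs |A ∖ B| = 4 — false.

0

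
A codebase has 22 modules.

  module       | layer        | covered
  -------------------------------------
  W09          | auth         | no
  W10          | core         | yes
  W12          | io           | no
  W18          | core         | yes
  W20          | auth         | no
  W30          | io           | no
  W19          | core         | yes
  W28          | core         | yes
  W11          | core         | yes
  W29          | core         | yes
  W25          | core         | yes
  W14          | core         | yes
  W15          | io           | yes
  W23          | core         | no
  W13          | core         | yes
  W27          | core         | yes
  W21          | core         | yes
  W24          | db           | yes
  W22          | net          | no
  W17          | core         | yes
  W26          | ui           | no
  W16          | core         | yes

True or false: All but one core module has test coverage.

True

Truth condition: |A ∖ B| = 1.
A (the restrictor) = {W10, W18, W19, W28, W11, W29, W25, W14, W23, W13, W27, W21, W17, W16}, |A| = 14.
A ∖ B = {W23}, so |A ∖ B| = 1.
|A ∖ B| = 1, so the statement is true.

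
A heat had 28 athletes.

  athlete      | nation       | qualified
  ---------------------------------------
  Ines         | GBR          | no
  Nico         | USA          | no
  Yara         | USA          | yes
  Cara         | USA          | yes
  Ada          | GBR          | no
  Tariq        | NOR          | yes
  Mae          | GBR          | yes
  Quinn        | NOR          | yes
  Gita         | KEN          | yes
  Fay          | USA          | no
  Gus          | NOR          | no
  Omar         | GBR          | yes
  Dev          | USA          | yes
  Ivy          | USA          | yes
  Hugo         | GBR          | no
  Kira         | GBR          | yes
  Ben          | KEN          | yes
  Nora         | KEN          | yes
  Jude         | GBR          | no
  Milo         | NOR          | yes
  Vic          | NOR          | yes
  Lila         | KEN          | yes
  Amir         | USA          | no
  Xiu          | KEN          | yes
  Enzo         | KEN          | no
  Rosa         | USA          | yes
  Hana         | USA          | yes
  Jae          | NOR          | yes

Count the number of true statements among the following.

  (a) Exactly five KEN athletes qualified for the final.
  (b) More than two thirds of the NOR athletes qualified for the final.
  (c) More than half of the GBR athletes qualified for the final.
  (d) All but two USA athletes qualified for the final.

(a) KEN: |A| = 6, |A ∩ B| = 5; needs |A ∩ B| = 5 — true.
(b) NOR: |A| = 6, |A ∩ B| = 5; needs |A ∩ B| / |A| > 2/3 — true.
(c) GBR: |A| = 7, |A ∩ B| = 3; needs |A ∩ B| > |A ∖ B| — false.
(d) USA: |A| = 9, |A ∩ B| = 6; needs |A ∖ B| = 2 — false.

2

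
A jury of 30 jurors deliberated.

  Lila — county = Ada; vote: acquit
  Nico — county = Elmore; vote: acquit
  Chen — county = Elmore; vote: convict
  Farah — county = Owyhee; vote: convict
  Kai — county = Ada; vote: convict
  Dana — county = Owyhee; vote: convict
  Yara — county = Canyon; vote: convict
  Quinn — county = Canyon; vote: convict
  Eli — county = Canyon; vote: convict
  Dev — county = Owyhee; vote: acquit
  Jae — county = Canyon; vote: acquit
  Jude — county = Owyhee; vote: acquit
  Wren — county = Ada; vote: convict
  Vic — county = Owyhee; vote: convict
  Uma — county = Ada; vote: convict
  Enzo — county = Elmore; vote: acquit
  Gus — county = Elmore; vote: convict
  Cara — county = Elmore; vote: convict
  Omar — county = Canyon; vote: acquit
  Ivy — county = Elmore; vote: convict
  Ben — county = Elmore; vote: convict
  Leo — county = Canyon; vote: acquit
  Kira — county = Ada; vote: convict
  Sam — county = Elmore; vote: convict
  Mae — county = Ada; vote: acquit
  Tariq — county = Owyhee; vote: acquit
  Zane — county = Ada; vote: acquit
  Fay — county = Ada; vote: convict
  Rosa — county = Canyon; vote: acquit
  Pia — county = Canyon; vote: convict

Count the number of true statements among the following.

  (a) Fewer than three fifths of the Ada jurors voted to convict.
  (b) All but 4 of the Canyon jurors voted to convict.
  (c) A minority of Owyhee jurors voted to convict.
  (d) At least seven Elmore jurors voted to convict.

1

(a) Ada: |A| = 8, |A ∩ B| = 5; needs |A ∩ B| / |A| < 3/5 — false.
(b) Canyon: |A| = 8, |A ∩ B| = 4; needs |A ∖ B| = 4 — true.
(c) Owyhee: |A| = 6, |A ∩ B| = 3; needs |A ∩ B| < |A ∖ B| — false.
(d) Elmore: |A| = 8, |A ∩ B| = 6; needs |A ∩ B| ≥ 7 — false.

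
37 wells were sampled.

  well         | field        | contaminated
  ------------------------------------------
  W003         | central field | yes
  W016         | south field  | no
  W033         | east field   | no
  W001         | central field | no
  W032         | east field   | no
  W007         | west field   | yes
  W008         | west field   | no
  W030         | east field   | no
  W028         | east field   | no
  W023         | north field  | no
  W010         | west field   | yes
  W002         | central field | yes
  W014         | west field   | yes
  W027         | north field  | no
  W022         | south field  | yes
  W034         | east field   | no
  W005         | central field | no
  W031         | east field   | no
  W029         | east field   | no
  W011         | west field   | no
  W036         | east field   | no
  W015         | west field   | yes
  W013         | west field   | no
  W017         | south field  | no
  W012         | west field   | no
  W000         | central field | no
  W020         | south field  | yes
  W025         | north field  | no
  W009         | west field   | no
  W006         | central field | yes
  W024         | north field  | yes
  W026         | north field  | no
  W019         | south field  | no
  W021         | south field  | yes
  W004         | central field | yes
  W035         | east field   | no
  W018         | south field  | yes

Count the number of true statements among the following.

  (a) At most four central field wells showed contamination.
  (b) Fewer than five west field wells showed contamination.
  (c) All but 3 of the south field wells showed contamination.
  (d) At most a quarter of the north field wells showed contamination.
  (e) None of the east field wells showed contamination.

(a) central field: |A| = 7, |A ∩ B| = 4; needs |A ∩ B| ≤ 4 — true.
(b) west field: |A| = 9, |A ∩ B| = 4; needs |A ∩ B| < 5 — true.
(c) south field: |A| = 7, |A ∩ B| = 4; needs |A ∖ B| = 3 — true.
(d) north field: |A| = 5, |A ∩ B| = 1; needs |A ∩ B| / |A| ≤ 1/4 — true.
(e) east field: |A| = 9, |A ∩ B| = 0; needs A ∩ B = ∅ (|A ∩ B| = 0) — true.

5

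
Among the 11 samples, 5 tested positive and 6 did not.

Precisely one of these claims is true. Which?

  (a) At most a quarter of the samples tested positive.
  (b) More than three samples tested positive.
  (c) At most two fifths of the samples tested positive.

(b)

|A| = 11, |A ∩ B| = 5, |A ∖ B| = 6.
(a) requires |A ∩ B| / |A| ≤ 1/4: false.
(b) requires |A ∩ B| > 3: true.
(c) requires |A ∩ B| / |A| ≤ 2/5: false.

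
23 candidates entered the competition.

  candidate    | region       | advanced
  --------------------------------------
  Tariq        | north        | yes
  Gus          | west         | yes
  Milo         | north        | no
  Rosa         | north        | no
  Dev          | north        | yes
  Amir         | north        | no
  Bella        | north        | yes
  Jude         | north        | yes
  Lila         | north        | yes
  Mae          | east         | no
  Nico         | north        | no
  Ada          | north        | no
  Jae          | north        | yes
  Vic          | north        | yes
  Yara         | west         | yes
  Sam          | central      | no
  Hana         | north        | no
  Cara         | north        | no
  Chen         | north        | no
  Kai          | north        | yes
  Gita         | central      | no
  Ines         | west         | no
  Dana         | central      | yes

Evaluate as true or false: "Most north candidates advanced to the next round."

The determiner here denotes the relation: |A ∩ B| > |A ∖ B|.
|A| = 16, |A ∩ B| = 8, |A ∖ B| = 8.
8 = 8, so the statement is false.

False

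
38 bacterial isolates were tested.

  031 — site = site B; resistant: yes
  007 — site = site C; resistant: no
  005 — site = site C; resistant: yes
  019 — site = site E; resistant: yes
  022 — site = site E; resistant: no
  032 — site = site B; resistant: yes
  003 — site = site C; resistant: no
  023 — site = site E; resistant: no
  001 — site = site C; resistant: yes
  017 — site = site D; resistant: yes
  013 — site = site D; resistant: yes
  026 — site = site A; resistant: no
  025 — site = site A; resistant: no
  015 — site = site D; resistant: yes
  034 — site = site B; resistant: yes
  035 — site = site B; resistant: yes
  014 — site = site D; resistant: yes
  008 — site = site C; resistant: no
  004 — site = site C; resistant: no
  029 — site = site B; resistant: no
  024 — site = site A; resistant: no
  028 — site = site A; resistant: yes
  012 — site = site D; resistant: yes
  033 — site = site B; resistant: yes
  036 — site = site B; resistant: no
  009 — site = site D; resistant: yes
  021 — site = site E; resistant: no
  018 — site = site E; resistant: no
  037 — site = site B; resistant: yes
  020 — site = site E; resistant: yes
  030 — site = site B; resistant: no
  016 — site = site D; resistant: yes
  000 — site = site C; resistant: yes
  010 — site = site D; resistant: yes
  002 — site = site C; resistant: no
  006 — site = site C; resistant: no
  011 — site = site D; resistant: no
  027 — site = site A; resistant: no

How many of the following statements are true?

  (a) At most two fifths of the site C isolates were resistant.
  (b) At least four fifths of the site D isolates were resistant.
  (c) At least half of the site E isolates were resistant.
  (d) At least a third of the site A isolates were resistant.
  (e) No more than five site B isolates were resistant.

2

(a) site C: |A| = 9, |A ∩ B| = 3; needs |A ∩ B| / |A| ≤ 2/5 — true.
(b) site D: |A| = 9, |A ∩ B| = 8; needs |A ∩ B| / |A| ≥ 4/5 — true.
(c) site E: |A| = 6, |A ∩ B| = 2; needs |A ∩ B| ≥ |A ∖ B| — false.
(d) site A: |A| = 5, |A ∩ B| = 1; needs |A ∩ B| / |A| ≥ 1/3 — false.
(e) site B: |A| = 9, |A ∩ B| = 6; needs |A ∩ B| ≤ 5 — false.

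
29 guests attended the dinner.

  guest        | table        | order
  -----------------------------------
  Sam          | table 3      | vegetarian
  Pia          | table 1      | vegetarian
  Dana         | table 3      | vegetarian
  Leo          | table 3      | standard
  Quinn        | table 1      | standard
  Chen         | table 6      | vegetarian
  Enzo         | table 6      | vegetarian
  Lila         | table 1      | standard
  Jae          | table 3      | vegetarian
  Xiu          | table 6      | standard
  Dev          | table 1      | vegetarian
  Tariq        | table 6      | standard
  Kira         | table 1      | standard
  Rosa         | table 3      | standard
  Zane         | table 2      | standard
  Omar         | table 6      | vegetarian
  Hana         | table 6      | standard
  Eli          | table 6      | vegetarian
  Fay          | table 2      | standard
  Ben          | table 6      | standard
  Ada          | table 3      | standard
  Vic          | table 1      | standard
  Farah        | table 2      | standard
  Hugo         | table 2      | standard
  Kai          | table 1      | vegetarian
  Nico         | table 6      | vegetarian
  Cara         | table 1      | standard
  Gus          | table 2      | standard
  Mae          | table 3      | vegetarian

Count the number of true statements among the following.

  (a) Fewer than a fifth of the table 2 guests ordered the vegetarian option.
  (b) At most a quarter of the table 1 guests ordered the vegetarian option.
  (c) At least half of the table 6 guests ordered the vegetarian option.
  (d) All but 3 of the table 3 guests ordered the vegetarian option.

3

(a) table 2: |A| = 5, |A ∩ B| = 0; needs |A ∩ B| / |A| < 1/5 — true.
(b) table 1: |A| = 8, |A ∩ B| = 3; needs |A ∩ B| / |A| ≤ 1/4 — false.
(c) table 6: |A| = 9, |A ∩ B| = 5; needs |A ∩ B| ≥ |A ∖ B| — true.
(d) table 3: |A| = 7, |A ∩ B| = 4; needs |A ∖ B| = 3 — true.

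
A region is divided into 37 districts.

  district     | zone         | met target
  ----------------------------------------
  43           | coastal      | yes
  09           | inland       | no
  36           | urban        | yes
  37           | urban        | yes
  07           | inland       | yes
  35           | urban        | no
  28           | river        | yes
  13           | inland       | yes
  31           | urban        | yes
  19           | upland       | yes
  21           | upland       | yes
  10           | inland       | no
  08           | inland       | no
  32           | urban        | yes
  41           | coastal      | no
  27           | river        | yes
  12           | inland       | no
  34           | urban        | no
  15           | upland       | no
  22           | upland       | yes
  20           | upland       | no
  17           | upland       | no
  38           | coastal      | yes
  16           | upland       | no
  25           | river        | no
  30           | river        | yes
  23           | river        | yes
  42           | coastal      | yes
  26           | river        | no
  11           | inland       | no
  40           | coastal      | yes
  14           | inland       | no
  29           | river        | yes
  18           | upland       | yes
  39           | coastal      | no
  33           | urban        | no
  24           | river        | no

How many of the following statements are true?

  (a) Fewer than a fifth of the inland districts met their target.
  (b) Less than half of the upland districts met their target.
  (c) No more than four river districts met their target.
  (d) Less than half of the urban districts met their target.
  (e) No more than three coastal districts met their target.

(a) inland: |A| = 8, |A ∩ B| = 2; needs |A ∩ B| / |A| < 1/5 — false.
(b) upland: |A| = 8, |A ∩ B| = 4; needs |A ∩ B| < |A ∖ B| — false.
(c) river: |A| = 8, |A ∩ B| = 5; needs |A ∩ B| ≤ 4 — false.
(d) urban: |A| = 7, |A ∩ B| = 4; needs |A ∩ B| < |A ∖ B| — false.
(e) coastal: |A| = 6, |A ∩ B| = 4; needs |A ∩ B| ≤ 3 — false.

0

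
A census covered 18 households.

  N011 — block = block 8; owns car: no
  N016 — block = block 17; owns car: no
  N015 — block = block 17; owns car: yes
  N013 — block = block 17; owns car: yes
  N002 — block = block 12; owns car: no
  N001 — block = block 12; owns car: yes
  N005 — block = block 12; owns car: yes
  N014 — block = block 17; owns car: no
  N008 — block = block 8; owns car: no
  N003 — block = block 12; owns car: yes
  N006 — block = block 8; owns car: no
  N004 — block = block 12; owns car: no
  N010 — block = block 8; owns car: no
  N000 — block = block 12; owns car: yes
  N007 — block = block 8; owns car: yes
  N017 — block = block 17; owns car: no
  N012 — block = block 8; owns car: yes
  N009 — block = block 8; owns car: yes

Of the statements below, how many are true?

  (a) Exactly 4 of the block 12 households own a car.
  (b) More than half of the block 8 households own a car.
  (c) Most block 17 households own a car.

(a) block 12: |A| = 6, |A ∩ B| = 4; needs |A ∩ B| = 4 — true.
(b) block 8: |A| = 7, |A ∩ B| = 3; needs |A ∩ B| > |A ∖ B| — false.
(c) block 17: |A| = 5, |A ∩ B| = 2; needs |A ∩ B| > |A ∖ B| — false.

1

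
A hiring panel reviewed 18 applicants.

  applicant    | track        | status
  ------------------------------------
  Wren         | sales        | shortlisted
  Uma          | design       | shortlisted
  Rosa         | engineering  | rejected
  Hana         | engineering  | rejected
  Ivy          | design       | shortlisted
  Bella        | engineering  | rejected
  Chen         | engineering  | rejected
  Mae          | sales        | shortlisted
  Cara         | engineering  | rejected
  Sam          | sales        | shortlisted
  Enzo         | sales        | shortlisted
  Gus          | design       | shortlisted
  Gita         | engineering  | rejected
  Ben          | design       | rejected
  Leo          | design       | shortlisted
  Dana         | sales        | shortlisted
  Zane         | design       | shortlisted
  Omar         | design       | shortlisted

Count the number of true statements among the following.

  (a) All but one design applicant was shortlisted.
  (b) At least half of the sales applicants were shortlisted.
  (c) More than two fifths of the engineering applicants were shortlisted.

(a) design: |A| = 7, |A ∩ B| = 6; needs |A ∖ B| = 1 — true.
(b) sales: |A| = 5, |A ∩ B| = 5; needs |A ∩ B| ≥ |A ∖ B| — true.
(c) engineering: |A| = 6, |A ∩ B| = 0; needs |A ∩ B| / |A| > 2/5 — false.

2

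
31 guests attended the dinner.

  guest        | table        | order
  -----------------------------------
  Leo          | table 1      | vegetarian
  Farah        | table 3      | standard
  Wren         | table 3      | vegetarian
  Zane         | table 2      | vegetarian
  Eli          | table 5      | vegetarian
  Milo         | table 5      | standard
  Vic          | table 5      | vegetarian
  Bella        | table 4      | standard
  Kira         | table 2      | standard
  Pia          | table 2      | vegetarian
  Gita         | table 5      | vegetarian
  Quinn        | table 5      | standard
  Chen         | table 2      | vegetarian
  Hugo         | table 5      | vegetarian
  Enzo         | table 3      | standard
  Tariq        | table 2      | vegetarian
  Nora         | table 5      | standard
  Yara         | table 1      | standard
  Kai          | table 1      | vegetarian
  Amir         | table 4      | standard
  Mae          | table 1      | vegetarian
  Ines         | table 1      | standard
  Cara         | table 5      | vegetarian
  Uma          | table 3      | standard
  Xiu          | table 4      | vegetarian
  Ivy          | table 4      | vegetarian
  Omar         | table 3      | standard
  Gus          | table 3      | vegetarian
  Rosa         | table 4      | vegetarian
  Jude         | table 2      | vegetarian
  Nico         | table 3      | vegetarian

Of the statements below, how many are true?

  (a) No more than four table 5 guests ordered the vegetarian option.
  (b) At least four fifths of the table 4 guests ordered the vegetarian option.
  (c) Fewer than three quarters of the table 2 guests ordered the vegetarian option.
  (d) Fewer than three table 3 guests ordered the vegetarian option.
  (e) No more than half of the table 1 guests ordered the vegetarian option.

(a) table 5: |A| = 8, |A ∩ B| = 5; needs |A ∩ B| ≤ 4 — false.
(b) table 4: |A| = 5, |A ∩ B| = 3; needs |A ∩ B| / |A| ≥ 4/5 — false.
(c) table 2: |A| = 6, |A ∩ B| = 5; needs |A ∩ B| / |A| < 3/4 — false.
(d) table 3: |A| = 7, |A ∩ B| = 3; needs |A ∩ B| < 3 — false.
(e) table 1: |A| = 5, |A ∩ B| = 3; needs |A ∩ B| ≤ |A ∖ B| — false.

0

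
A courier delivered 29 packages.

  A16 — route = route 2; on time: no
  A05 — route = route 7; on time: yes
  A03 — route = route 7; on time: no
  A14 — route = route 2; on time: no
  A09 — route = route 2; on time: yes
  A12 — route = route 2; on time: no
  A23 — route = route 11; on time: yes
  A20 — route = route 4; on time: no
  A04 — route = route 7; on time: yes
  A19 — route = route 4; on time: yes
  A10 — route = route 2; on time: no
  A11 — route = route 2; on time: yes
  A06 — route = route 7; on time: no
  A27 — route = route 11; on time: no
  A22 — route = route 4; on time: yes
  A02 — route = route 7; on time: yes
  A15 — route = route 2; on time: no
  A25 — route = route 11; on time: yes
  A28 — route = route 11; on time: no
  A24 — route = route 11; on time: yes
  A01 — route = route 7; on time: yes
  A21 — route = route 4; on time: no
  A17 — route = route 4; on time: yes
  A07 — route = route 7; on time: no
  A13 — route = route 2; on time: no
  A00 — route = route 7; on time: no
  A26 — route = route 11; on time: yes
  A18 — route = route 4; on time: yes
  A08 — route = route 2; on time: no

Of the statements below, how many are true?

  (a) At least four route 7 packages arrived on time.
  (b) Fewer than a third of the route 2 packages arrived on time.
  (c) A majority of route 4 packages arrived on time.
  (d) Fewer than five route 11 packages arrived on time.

4

(a) route 7: |A| = 8, |A ∩ B| = 4; needs |A ∩ B| ≥ 4 — true.
(b) route 2: |A| = 9, |A ∩ B| = 2; needs |A ∩ B| / |A| < 1/3 — true.
(c) route 4: |A| = 6, |A ∩ B| = 4; needs |A ∩ B| > |A ∖ B| — true.
(d) route 11: |A| = 6, |A ∩ B| = 4; needs |A ∩ B| < 5 — true.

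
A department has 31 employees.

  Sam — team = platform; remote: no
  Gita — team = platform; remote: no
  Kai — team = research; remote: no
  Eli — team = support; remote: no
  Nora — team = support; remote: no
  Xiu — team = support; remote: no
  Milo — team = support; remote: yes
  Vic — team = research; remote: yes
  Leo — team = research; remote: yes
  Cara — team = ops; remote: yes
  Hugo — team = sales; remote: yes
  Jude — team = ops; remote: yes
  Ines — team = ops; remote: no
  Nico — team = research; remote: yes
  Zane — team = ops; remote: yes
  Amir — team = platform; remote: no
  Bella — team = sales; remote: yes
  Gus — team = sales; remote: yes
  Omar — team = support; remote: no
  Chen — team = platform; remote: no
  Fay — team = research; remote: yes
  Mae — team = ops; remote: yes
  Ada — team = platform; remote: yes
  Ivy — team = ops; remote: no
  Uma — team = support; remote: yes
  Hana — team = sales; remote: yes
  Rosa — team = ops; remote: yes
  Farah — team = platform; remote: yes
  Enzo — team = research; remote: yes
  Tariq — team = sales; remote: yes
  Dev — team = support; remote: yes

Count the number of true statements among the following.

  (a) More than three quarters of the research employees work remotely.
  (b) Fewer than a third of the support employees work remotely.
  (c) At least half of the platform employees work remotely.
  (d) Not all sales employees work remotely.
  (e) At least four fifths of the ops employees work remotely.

1

(a) research: |A| = 6, |A ∩ B| = 5; needs |A ∩ B| / |A| > 3/4 — true.
(b) support: |A| = 7, |A ∩ B| = 3; needs |A ∩ B| / |A| < 1/3 — false.
(c) platform: |A| = 6, |A ∩ B| = 2; needs |A ∩ B| ≥ |A ∖ B| — false.
(d) sales: |A| = 5, |A ∩ B| = 5; needs A ⊄ B (|A ∖ B| ≥ 1) — false.
(e) ops: |A| = 7, |A ∩ B| = 5; needs |A ∩ B| / |A| ≥ 4/5 — false.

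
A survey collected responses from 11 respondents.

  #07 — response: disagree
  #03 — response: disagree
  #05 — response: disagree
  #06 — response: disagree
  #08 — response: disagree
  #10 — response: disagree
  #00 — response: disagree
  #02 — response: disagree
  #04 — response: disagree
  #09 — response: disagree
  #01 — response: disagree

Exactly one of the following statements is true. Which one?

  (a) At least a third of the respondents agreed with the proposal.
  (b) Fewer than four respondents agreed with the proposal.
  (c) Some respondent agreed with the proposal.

(b)

|A| = 11, |A ∩ B| = 0, |A ∖ B| = 11.
(a) requires |A ∩ B| / |A| ≥ 1/3: false.
(b) requires |A ∩ B| < 4: true.
(c) requires A ∩ B ≠ ∅ (|A ∩ B| ≥ 1): false.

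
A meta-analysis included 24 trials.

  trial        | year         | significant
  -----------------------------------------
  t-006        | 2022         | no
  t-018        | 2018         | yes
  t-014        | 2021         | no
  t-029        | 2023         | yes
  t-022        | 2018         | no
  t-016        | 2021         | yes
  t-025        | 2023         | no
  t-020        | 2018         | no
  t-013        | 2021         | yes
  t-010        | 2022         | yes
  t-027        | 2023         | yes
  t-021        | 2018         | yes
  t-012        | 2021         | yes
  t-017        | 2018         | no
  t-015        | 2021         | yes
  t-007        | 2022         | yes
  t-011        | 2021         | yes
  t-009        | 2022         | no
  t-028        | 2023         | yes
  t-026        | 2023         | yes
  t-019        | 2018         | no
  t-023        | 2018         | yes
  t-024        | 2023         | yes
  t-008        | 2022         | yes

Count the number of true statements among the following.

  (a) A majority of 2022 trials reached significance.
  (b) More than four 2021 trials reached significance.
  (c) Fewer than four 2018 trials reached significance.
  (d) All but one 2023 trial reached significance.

4

(a) 2022: |A| = 5, |A ∩ B| = 3; needs |A ∩ B| > |A ∖ B| — true.
(b) 2021: |A| = 6, |A ∩ B| = 5; needs |A ∩ B| > 4 — true.
(c) 2018: |A| = 7, |A ∩ B| = 3; needs |A ∩ B| < 4 — true.
(d) 2023: |A| = 6, |A ∩ B| = 5; needs |A ∖ B| = 1 — true.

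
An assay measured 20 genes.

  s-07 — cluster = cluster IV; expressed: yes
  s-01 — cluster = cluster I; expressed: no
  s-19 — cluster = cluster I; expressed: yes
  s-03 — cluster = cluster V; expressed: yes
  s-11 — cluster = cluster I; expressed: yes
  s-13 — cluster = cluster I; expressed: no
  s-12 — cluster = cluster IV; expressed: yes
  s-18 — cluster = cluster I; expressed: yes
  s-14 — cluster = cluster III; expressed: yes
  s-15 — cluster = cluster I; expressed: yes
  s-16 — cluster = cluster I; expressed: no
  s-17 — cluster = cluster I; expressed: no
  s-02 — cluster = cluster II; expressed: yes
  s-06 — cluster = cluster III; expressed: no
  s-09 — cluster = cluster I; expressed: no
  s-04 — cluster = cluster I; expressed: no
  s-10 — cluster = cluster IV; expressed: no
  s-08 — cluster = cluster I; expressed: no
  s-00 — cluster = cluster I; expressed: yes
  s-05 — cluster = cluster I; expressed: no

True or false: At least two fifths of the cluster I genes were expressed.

False

Truth condition: |A ∩ B| / |A| ≥ 2/5.
A (the restrictor) = {s-01, s-19, s-11, s-13, s-18, s-15, s-16, s-17, s-09, s-04, s-08, s-00, s-05}, |A| = 13.
A ∩ B = {s-19, s-11, s-18, s-15, s-00}, so |A ∩ B| = 5.
A ∖ B = {s-01, s-13, s-16, s-17, s-09, s-04, s-08, s-05}, so |A ∖ B| = 8.
|A ∩ B|/|A| = 5/13, so the statement is false.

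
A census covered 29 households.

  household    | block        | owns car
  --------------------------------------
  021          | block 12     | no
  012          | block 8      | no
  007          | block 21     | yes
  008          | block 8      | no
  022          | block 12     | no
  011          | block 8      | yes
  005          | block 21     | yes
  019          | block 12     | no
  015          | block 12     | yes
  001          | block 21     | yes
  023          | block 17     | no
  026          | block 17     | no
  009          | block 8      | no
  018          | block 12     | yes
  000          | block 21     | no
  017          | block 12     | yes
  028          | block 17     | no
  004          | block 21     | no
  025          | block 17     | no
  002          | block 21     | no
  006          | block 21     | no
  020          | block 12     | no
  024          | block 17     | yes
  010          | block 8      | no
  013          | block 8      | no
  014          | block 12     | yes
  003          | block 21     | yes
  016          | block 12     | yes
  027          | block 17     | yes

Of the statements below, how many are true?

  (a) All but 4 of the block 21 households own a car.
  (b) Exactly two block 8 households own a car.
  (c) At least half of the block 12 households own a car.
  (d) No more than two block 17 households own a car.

3

(a) block 21: |A| = 8, |A ∩ B| = 4; needs |A ∖ B| = 4 — true.
(b) block 8: |A| = 6, |A ∩ B| = 1; needs |A ∩ B| = 2 — false.
(c) block 12: |A| = 9, |A ∩ B| = 5; needs |A ∩ B| ≥ |A ∖ B| — true.
(d) block 17: |A| = 6, |A ∩ B| = 2; needs |A ∩ B| ≤ 2 — true.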